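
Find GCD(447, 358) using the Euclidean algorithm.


447 = 1 * 358 + 89
358 = 4 * 89 + 2
89 = 44 * 2 + 1
2 = 2 * 1 + 0
GCD = 1


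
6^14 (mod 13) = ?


6^1 mod 13 = 6
6^2 mod 13 = 10
6^3 mod 13 = 8
6^4 mod 13 = 9
6^5 mod 13 = 2
6^6 mod 13 = 12
6^7 mod 13 = 7
6^8 mod 13 = 3
6^9 mod 13 = 5
6^10 mod 13 = 4
6^11 mod 13 = 11
6^12 mod 13 = 1
6^13 mod 13 = 6
6^14 mod 13 = 10


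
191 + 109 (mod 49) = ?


191 + 109 = 300
300 mod 49 = 6


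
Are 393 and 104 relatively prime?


Euclidean algorithm:
393 = 3 * 104 + 81
104 = 1 * 81 + 23
81 = 3 * 23 + 12
23 = 1 * 12 + 11
12 = 1 * 11 + 1
11 = 11 * 1 + 0
GCD(393, 104) = 1

Yes, coprime (GCD = 1)


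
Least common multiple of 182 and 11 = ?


GCD(182, 11) = 1
LCM = 182*11/1 = 2002/1 = 2002

LCM = 2002


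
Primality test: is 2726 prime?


2726 / 2 = 1363 (exact division)
2726 is NOT prime.

No, 2726 is not prime


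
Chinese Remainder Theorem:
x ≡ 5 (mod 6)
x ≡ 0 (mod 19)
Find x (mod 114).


M = 6*19 = 114
M1 = M/6 = 19, M2 = M/19 = 6
M1^(-1) mod 6 = 1, M2^(-1) mod 19 = 16
x = 5*19*1 + 0*6*16 = 95
95 mod 114 = 95
Check: 95 mod 6 = 5 ✓, 95 mod 19 = 0 ✓

x ≡ 95 (mod 114)


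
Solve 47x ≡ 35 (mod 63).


GCD(47, 63) = 1, unique solution
a^(-1) mod 63 = 59
x = 59 * 35 mod 63 = 49

x ≡ 49 (mod 63)


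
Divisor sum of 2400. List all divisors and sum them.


Divisors of 2400: 1, 2, 3, 4, 5, 6, 8, 10, 12, 15, 16, 20, 24, 25, 30, 32, 40, 48, 50, 60, 75, 80, 96, 100, 120, 150, 160, 200, 240, 300, 400, 480, 600, 800, 1200, 2400
Sum = 1 + 2 + 3 + 4 + 5 + 6 + 8 + 10 + 12 + 15 + 16 + 20 + 24 + 25 + 30 + 32 + 40 + 48 + 50 + 60 + 75 + 80 + 96 + 100 + 120 + 150 + 160 + 200 + 240 + 300 + 400 + 480 + 600 + 800 + 1200 + 2400 = 7812

σ(2400) = 7812


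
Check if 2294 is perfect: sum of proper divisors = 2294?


Proper divisors of 2294: 1, 2, 31, 37, 62, 74, 1147
Sum = 1 + 2 + 31 + 37 + 62 + 74 + 1147 = 1354

No, 2294 is not perfect (1354 ≠ 2294)


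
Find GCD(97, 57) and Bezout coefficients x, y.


Tabular extended Euclidean (each row: r = 97*s + 57*t):
r=97, s=1, t=0
r=57, s=0, t=1
q=1: r=40, s=1, t=-1   [97*(1) + 57*(-1) = 40]
q=1: r=17, s=-1, t=2   [97*(-1) + 57*(2) = 17]
q=2: r=6, s=3, t=-5   [97*(3) + 57*(-5) = 6]
q=2: r=5, s=-7, t=12   [97*(-7) + 57*(12) = 5]
q=1: r=1, s=10, t=-17   [97*(10) + 57*(-17) = 1]
q=5: r=0, s=-57, t=97   [97*(-57) + 57*(97) = 0]
GCD = 1; from the row with r=1: x=10, y=-17
Check: 97*(10) + 57*(-17) = 970 - 969 = 1

GCD = 1, x = 10, y = -17


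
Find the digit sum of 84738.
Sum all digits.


8 + 4 + 7 + 3 + 8 = 30


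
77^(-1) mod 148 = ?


Use the extended Euclidean algorithm on (148, 77); each row r = 148*s + 77*t:
r=148, s=1, t=0
r=77, s=0, t=1
q=1: r=71, s=1, t=-1   [148*(1) + 77*(-1) = 71]
q=1: r=6, s=-1, t=2   [148*(-1) + 77*(2) = 6]
q=11: r=5, s=12, t=-23   [148*(12) + 77*(-23) = 5]
q=1: r=1, s=-13, t=25   [148*(-13) + 77*(25) = 1]
q=5: r=0, s=77, t=-148   [148*(77) + 77*(-148) = 0]
GCD = 1 with t = 25, so 77*(25) ≡ 1 (mod 148)
Inverse = 25 mod 148 = 25
Check: 77 * 25 = 1925 ≡ 1 (mod 148)

77^(-1) ≡ 25 (mod 148)


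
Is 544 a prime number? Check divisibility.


544 / 2 = 272 (exact division)
544 is NOT prime.

No, 544 is not prime


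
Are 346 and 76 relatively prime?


Euclidean algorithm:
346 = 4 * 76 + 42
76 = 1 * 42 + 34
42 = 1 * 34 + 8
34 = 4 * 8 + 2
8 = 4 * 2 + 0
GCD(346, 76) = 2

No, not coprime (GCD = 2)


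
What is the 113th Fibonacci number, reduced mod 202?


F(k) mod 202 for k=1..113:
1, 1, 2, 3, 5, 8, 13, 21, 34, 55, 89, 144, 31, 175, 4, 179, 183, 160, 141, 99, 38, 137, 175, 110, 83, 193, 74, 65, 139, 2, 141, 143, 82, 23, 105, 128, 31, 159, 190, 147, 135, 80, 13, 93, 106, 199, 103, 100, 1, 101, 102, 1, 103, 104, 5, 109, 114, 21, 135, 156, 89, 43, 132, 175, 105, 78, 183, 59, 40, 99, 139, 36, 175, 9, 184, 193, 175, 166, 139, 103, 40, 143, 183, 124, 105, 27, 132, 159, 89, 46, 135, 181, 114, 93, 5, 98, 103, 201, 102, 101, 1, 102, 103, 3, 106, 109, 13, 122, 135, 55, 190, 43, 31
F(113) mod 202 = 31


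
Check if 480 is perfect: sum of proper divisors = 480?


Proper divisors of 480: 1, 2, 3, 4, 5, 6, 8, 10, 12, 15, 16, 20, 24, 30, 32, 40, 48, 60, 80, 96, 120, 160, 240
Sum = 1 + 2 + 3 + 4 + 5 + 6 + 8 + 10 + 12 + 15 + 16 + 20 + 24 + 30 + 32 + 40 + 48 + 60 + 80 + 96 + 120 + 160 + 240 = 1032

No, 480 is not perfect (1032 ≠ 480)


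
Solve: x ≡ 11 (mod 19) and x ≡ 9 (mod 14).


M = 19*14 = 266
M1 = M/19 = 14, M2 = M/14 = 19
M1^(-1) mod 19 = 15, M2^(-1) mod 14 = 3
x = 11*14*15 + 9*19*3 = 2823
2823 mod 266 = 163
Check: 163 mod 19 = 11 ✓, 163 mod 14 = 9 ✓

x ≡ 163 (mod 266)


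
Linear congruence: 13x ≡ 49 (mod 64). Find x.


GCD(13, 64) = 1, unique solution
a^(-1) mod 64 = 5
x = 5 * 49 mod 64 = 53

x ≡ 53 (mod 64)


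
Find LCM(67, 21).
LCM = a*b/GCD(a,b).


GCD(67, 21) = 1
LCM = 67*21/1 = 1407/1 = 1407

LCM = 1407


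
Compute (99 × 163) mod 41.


99 × 163 = 16137
16137 mod 41 = 24


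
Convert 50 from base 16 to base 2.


50 (base 16) = 80 (decimal)
80 (decimal) = 1010000 (base 2)


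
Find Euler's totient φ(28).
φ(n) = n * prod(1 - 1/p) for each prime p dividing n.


28 = 2^2 × 7
Prime factors: 2, 7
φ(28) = 28 × (1-1/2) × (1-1/7)
= 28 × 1/2 × 6/7 = 12

φ(28) = 12


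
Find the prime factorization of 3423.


3423 / 3 = 1141
1141 / 7 = 163
163 / 163 = 1
3423 = 3 × 7 × 163


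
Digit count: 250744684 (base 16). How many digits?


250744684 in base 16 = EF20F6C
Number of digits = 7

7 digits (base 16)


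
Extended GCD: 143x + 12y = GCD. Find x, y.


Tabular extended Euclidean (each row: r = 143*s + 12*t):
r=143, s=1, t=0
r=12, s=0, t=1
q=11: r=11, s=1, t=-11   [143*(1) + 12*(-11) = 11]
q=1: r=1, s=-1, t=12   [143*(-1) + 12*(12) = 1]
q=11: r=0, s=12, t=-143   [143*(12) + 12*(-143) = 0]
GCD = 1; from the row with r=1: x=-1, y=12
Check: 143*(-1) + 12*(12) = -143 + 144 = 1

GCD = 1, x = -1, y = 12


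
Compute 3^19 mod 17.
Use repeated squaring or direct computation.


3^1 mod 17 = 3
3^2 mod 17 = 9
3^3 mod 17 = 10
3^4 mod 17 = 13
3^5 mod 17 = 5
3^6 mod 17 = 15
3^7 mod 17 = 11
3^8 mod 17 = 16
3^9 mod 17 = 14
3^10 mod 17 = 8
3^11 mod 17 = 7
3^12 mod 17 = 4
3^13 mod 17 = 12
3^14 mod 17 = 2
3^15 mod 17 = 6
3^16 mod 17 = 1
3^17 mod 17 = 3
3^18 mod 17 = 9
3^19 mod 17 = 10


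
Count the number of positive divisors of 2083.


2083 = 2083^1
d(2083) = (1+1) = 2

2 divisors


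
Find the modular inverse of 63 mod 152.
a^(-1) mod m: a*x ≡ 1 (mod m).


Use the extended Euclidean algorithm on (152, 63); each row r = 152*s + 63*t:
r=152, s=1, t=0
r=63, s=0, t=1
q=2: r=26, s=1, t=-2   [152*(1) + 63*(-2) = 26]
q=2: r=11, s=-2, t=5   [152*(-2) + 63*(5) = 11]
q=2: r=4, s=5, t=-12   [152*(5) + 63*(-12) = 4]
q=2: r=3, s=-12, t=29   [152*(-12) + 63*(29) = 3]
q=1: r=1, s=17, t=-41   [152*(17) + 63*(-41) = 1]
q=3: r=0, s=-63, t=152   [152*(-63) + 63*(152) = 0]
GCD = 1 with t = -41, so 63*(-41) ≡ 1 (mod 152)
Inverse = -41 mod 152 = 111
Check: 63 * 111 = 6993 ≡ 1 (mod 152)

63^(-1) ≡ 111 (mod 152)


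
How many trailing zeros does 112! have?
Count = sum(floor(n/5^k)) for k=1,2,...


floor(112/5) = 22
floor(112/25) = 4
Total = 26

26 trailing zeros


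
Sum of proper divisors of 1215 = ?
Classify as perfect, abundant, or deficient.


Proper divisors: 1, 3, 5, 9, 15, 27, 45, 81, 135, 243, 405
Sum = 1 + 3 + 5 + 9 + 15 + 27 + 45 + 81 + 135 + 243 + 405 = 969
969 < 1215 → deficient

s(1215) = 969 (deficient)


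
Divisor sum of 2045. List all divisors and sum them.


Divisors of 2045: 1, 5, 409, 2045
Sum = 1 + 5 + 409 + 2045 = 2460

σ(2045) = 2460


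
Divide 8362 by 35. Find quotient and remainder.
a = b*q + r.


8362 = 35 * 238 + 32
Check: 8330 + 32 = 8362

q = 238, r = 32


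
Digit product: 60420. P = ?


6 × 0 × 4 × 2 × 0 = 0


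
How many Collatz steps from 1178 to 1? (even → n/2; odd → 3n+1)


1178 → 589 → 1768 → 884 → 442 → 221 → 664 → 332 → 166 → 83 → 250 → 125 → 376 → 188 → 94 → 47 → 142 → 71 → 214 → 107 → 322 → 161 → 484 → 242 → 121 → 364 → 182 → 91 → 274 → 137 → 412 → 206 → 103 → 310 → 155 → 466 → 233 → 700 → 350 → 175 → 526 → 263 → 790 → 395 → 1186 → 593 → 1780 → 890 → 445 → 1336 → 668 → 334 → 167 → 502 → 251 → 754 → 377 → 1132 → 566 → 283 → 850 → 425 → 1276 → 638 → 319 → 958 → 479 → 1438 → 719 → 2158 → 1079 → 3238 → 1619 → 4858 → 2429 → 7288 → 3644 → 1822 → 911 → 2734 → 1367 → 4102 → 2051 → 6154 → 3077 → 9232 → 4616 → 2308 → 1154 → 577 → 1732 → 866 → 433 → 1300 → 650 → 325 → 976 → 488 → 244 → 122 → 61 → 184 → 92 → 46 → 23 → 70 → 35 → 106 → 53 → 160 → 80 → 40 → 20 → 10 → 5 → 16 → 8 → 4 → 2 → 1
Total steps = 119

119 steps


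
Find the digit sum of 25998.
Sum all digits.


2 + 5 + 9 + 9 + 8 = 33


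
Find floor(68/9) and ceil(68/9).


68/9 = 7.5556
floor = 7
ceil = 8

floor = 7, ceil = 8


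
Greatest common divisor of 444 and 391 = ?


444 = 1 * 391 + 53
391 = 7 * 53 + 20
53 = 2 * 20 + 13
20 = 1 * 13 + 7
13 = 1 * 7 + 6
7 = 1 * 6 + 1
6 = 6 * 1 + 0
GCD = 1


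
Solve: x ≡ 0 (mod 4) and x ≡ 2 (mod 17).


M = 4*17 = 68
M1 = M/4 = 17, M2 = M/17 = 4
M1^(-1) mod 4 = 1, M2^(-1) mod 17 = 13
x = 0*17*1 + 2*4*13 = 104
104 mod 68 = 36
Check: 36 mod 4 = 0 ✓, 36 mod 17 = 2 ✓

x ≡ 36 (mod 68)


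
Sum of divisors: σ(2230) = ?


Divisors of 2230: 1, 2, 5, 10, 223, 446, 1115, 2230
Sum = 1 + 2 + 5 + 10 + 223 + 446 + 1115 + 2230 = 4032

σ(2230) = 4032


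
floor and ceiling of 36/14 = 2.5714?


36/14 = 2.5714
floor = 2
ceil = 3

floor = 2, ceil = 3


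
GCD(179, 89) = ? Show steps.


179 = 2 * 89 + 1
89 = 89 * 1 + 0
GCD = 1


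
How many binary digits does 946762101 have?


946762101 in base 2 = 111000011011100111000101110101
Number of digits = 30

30 digits (base 2)


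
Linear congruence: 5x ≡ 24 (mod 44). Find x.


GCD(5, 44) = 1, unique solution
a^(-1) mod 44 = 9
x = 9 * 24 mod 44 = 40

x ≡ 40 (mod 44)


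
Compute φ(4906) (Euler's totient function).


4906 = 2 × 11 × 223
Prime factors: 2, 11, 223
φ(4906) = 4906 × (1-1/2) × (1-1/11) × (1-1/223)
= 4906 × 1/2 × 10/11 × 222/223 = 2220

φ(4906) = 2220


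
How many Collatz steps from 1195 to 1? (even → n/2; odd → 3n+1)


1195 → 3586 → 1793 → 5380 → 2690 → 1345 → 4036 → 2018 → 1009 → 3028 → 1514 → 757 → 2272 → 1136 → 568 → 284 → 142 → 71 → 214 → 107 → 322 → 161 → 484 → 242 → 121 → 364 → 182 → 91 → 274 → 137 → 412 → 206 → 103 → 310 → 155 → 466 → 233 → 700 → 350 → 175 → 526 → 263 → 790 → 395 → 1186 → 593 → 1780 → 890 → 445 → 1336 → 668 → 334 → 167 → 502 → 251 → 754 → 377 → 1132 → 566 → 283 → 850 → 425 → 1276 → 638 → 319 → 958 → 479 → 1438 → 719 → 2158 → 1079 → 3238 → 1619 → 4858 → 2429 → 7288 → 3644 → 1822 → 911 → 2734 → 1367 → 4102 → 2051 → 6154 → 3077 → 9232 → 4616 → 2308 → 1154 → 577 → 1732 → 866 → 433 → 1300 → 650 → 325 → 976 → 488 → 244 → 122 → 61 → 184 → 92 → 46 → 23 → 70 → 35 → 106 → 53 → 160 → 80 → 40 → 20 → 10 → 5 → 16 → 8 → 4 → 2 → 1
Total steps = 119

119 steps


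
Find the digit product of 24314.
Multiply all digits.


2 × 4 × 3 × 1 × 4 = 96


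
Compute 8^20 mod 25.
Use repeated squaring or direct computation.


8^1 mod 25 = 8
8^2 mod 25 = 14
8^3 mod 25 = 12
8^4 mod 25 = 21
8^5 mod 25 = 18
8^6 mod 25 = 19
8^7 mod 25 = 2
8^8 mod 25 = 16
8^9 mod 25 = 3
8^10 mod 25 = 24
8^11 mod 25 = 17
8^12 mod 25 = 11
8^13 mod 25 = 13
8^14 mod 25 = 4
8^15 mod 25 = 7
8^16 mod 25 = 6
8^17 mod 25 = 23
8^18 mod 25 = 9
8^19 mod 25 = 22
8^20 mod 25 = 1


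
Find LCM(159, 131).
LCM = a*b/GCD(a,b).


GCD(159, 131) = 1
LCM = 159*131/1 = 20829/1 = 20829

LCM = 20829


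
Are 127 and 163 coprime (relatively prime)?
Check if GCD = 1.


Euclidean algorithm:
163 = 1 * 127 + 36
127 = 3 * 36 + 19
36 = 1 * 19 + 17
19 = 1 * 17 + 2
17 = 8 * 2 + 1
2 = 2 * 1 + 0
GCD(127, 163) = 1

Yes, coprime (GCD = 1)


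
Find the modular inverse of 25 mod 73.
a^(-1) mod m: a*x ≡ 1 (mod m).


Use the extended Euclidean algorithm on (73, 25); each row r = 73*s + 25*t:
r=73, s=1, t=0
r=25, s=0, t=1
q=2: r=23, s=1, t=-2   [73*(1) + 25*(-2) = 23]
q=1: r=2, s=-1, t=3   [73*(-1) + 25*(3) = 2]
q=11: r=1, s=12, t=-35   [73*(12) + 25*(-35) = 1]
q=2: r=0, s=-25, t=73   [73*(-25) + 25*(73) = 0]
GCD = 1 with t = -35, so 25*(-35) ≡ 1 (mod 73)
Inverse = -35 mod 73 = 38
Check: 25 * 38 = 950 ≡ 1 (mod 73)

25^(-1) ≡ 38 (mod 73)


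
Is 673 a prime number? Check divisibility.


Check divisors up to sqrt(673) = 25.9422
No divisors found.
673 is prime.

Yes, 673 is prime


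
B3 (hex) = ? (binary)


B3 (base 16) = 179 (decimal)
179 (decimal) = 10110011 (base 2)


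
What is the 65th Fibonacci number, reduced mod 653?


F(k) mod 653 for k=1..65:
1, 1, 2, 3, 5, 8, 13, 21, 34, 55, 89, 144, 233, 377, 610, 334, 291, 625, 263, 235, 498, 80, 578, 5, 583, 588, 518, 453, 318, 118, 436, 554, 337, 238, 575, 160, 82, 242, 324, 566, 237, 150, 387, 537, 271, 155, 426, 581, 354, 282, 636, 265, 248, 513, 108, 621, 76, 44, 120, 164, 284, 448, 79, 527, 606
F(65) mod 653 = 606


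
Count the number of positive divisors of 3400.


3400 = 2^3 × 5^2 × 17^1
d(3400) = (3+1) × (2+1) × (1+1) = 24

24 divisors


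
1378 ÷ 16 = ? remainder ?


1378 = 16 * 86 + 2
Check: 1376 + 2 = 1378

q = 86, r = 2


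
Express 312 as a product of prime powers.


312 / 2 = 156
156 / 2 = 78
78 / 2 = 39
39 / 3 = 13
13 / 13 = 1
312 = 2^3 × 3 × 13


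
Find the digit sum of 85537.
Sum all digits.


8 + 5 + 5 + 3 + 7 = 28


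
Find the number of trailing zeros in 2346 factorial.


floor(2346/5) = 469
floor(2346/25) = 93
floor(2346/125) = 18
floor(2346/625) = 3
Total = 583

583 trailing zeros


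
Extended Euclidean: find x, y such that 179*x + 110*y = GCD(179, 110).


Tabular extended Euclidean (each row: r = 179*s + 110*t):
r=179, s=1, t=0
r=110, s=0, t=1
q=1: r=69, s=1, t=-1   [179*(1) + 110*(-1) = 69]
q=1: r=41, s=-1, t=2   [179*(-1) + 110*(2) = 41]
q=1: r=28, s=2, t=-3   [179*(2) + 110*(-3) = 28]
q=1: r=13, s=-3, t=5   [179*(-3) + 110*(5) = 13]
q=2: r=2, s=8, t=-13   [179*(8) + 110*(-13) = 2]
q=6: r=1, s=-51, t=83   [179*(-51) + 110*(83) = 1]
q=2: r=0, s=110, t=-179   [179*(110) + 110*(-179) = 0]
GCD = 1; from the row with r=1: x=-51, y=83
Check: 179*(-51) + 110*(83) = -9129 + 9130 = 1

GCD = 1, x = -51, y = 83


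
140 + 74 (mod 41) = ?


140 + 74 = 214
214 mod 41 = 9


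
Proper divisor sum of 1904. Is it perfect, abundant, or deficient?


Proper divisors: 1, 2, 4, 7, 8, 14, 16, 17, 28, 34, 56, 68, 112, 119, 136, 238, 272, 476, 952
Sum = 1 + 2 + 4 + 7 + 8 + 14 + 16 + 17 + 28 + 34 + 56 + 68 + 112 + 119 + 136 + 238 + 272 + 476 + 952 = 2560
2560 > 1904 → abundant

s(1904) = 2560 (abundant)


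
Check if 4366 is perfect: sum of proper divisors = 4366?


Proper divisors of 4366: 1, 2, 37, 59, 74, 118, 2183
Sum = 1 + 2 + 37 + 59 + 74 + 118 + 2183 = 2474

No, 4366 is not perfect (2474 ≠ 4366)


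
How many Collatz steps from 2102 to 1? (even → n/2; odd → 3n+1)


2102 → 1051 → 3154 → 1577 → 4732 → 2366 → 1183 → 3550 → 1775 → 5326 → 2663 → 7990 → 3995 → 11986 → 5993 → 17980 → 8990 → 4495 → 13486 → 6743 → 20230 → 10115 → 30346 → 15173 → 45520 → 22760 → 11380 → 5690 → 2845 → 8536 → 4268 → 2134 → 1067 → 3202 → 1601 → 4804 → 2402 → 1201 → 3604 → 1802 → 901 → 2704 → 1352 → 676 → 338 → 169 → 508 → 254 → 127 → 382 → 191 → 574 → 287 → 862 → 431 → 1294 → 647 → 1942 → 971 → 2914 → 1457 → 4372 → 2186 → 1093 → 3280 → 1640 → 820 → 410 → 205 → 616 → 308 → 154 → 77 → 232 → 116 → 58 → 29 → 88 → 44 → 22 → 11 → 34 → 17 → 52 → 26 → 13 → 40 → 20 → 10 → 5 → 16 → 8 → 4 → 2 → 1
Total steps = 94

94 steps


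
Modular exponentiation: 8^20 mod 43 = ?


8^1 mod 43 = 8
8^2 mod 43 = 21
8^3 mod 43 = 39
8^4 mod 43 = 11
8^5 mod 43 = 2
8^6 mod 43 = 16
8^7 mod 43 = 42
8^8 mod 43 = 35
8^9 mod 43 = 22
8^10 mod 43 = 4
8^11 mod 43 = 32
8^12 mod 43 = 41
8^13 mod 43 = 27
8^14 mod 43 = 1
8^15 mod 43 = 8
8^16 mod 43 = 21
8^17 mod 43 = 39
8^18 mod 43 = 11
8^19 mod 43 = 2
8^20 mod 43 = 16


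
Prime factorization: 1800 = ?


1800 / 2 = 900
900 / 2 = 450
450 / 2 = 225
225 / 3 = 75
75 / 3 = 25
25 / 5 = 5
5 / 5 = 1
1800 = 2^3 × 3^2 × 5^2


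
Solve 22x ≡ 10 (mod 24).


GCD(22, 24) = 2 divides 10
Divide: 11x ≡ 5 (mod 12)
x ≡ 7 (mod 12)


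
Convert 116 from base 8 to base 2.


116 (base 8) = 78 (decimal)
78 (decimal) = 1001110 (base 2)


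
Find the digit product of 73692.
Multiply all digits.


7 × 3 × 6 × 9 × 2 = 2268


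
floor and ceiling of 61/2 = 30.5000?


61/2 = 30.5000
floor = 30
ceil = 31

floor = 30, ceil = 31


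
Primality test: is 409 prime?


Check divisors up to sqrt(409) = 20.2237
No divisors found.
409 is prime.

Yes, 409 is prime


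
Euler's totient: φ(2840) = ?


2840 = 2^3 × 5 × 71
Prime factors: 2, 5, 71
φ(2840) = 2840 × (1-1/2) × (1-1/5) × (1-1/71)
= 2840 × 1/2 × 4/5 × 70/71 = 1120

φ(2840) = 1120


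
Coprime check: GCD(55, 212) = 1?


Euclidean algorithm:
212 = 3 * 55 + 47
55 = 1 * 47 + 8
47 = 5 * 8 + 7
8 = 1 * 7 + 1
7 = 7 * 1 + 0
GCD(55, 212) = 1

Yes, coprime (GCD = 1)


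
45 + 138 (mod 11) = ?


45 + 138 = 183
183 mod 11 = 7


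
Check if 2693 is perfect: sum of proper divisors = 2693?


Proper divisors of 2693: 1
Sum = 1 = 1

No, 2693 is not perfect (1 ≠ 2693)


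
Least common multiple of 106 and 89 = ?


GCD(106, 89) = 1
LCM = 106*89/1 = 9434/1 = 9434

LCM = 9434


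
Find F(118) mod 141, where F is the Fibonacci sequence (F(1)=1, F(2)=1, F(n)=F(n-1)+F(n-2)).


F(k) mod 141 for k=1..118:
1, 1, 2, 3, 5, 8, 13, 21, 34, 55, 89, 3, 92, 95, 46, 0, 46, 46, 92, 138, 89, 86, 34, 120, 13, 133, 5, 138, 2, 140, 1, 0, 1, 1, 2, 3, 5, 8, 13, 21, 34, 55, 89, 3, 92, 95, 46, 0, 46, 46, 92, 138, 89, 86, 34, 120, 13, 133, 5, 138, 2, 140, 1, 0, 1, 1, 2, 3, 5, 8, 13, 21, 34, 55, 89, 3, 92, 95, 46, 0, 46, 46, 92, 138, 89, 86, 34, 120, 13, 133, 5, 138, 2, 140, 1, 0, 1, 1, 2, 3, 5, 8, 13, 21, 34, 55, 89, 3, 92, 95, 46, 0, 46, 46, 92, 138, 89, 86
F(118) mod 141 = 86


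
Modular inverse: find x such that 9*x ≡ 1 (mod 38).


Use the extended Euclidean algorithm on (38, 9); each row r = 38*s + 9*t:
r=38, s=1, t=0
r=9, s=0, t=1
q=4: r=2, s=1, t=-4   [38*(1) + 9*(-4) = 2]
q=4: r=1, s=-4, t=17   [38*(-4) + 9*(17) = 1]
q=2: r=0, s=9, t=-38   [38*(9) + 9*(-38) = 0]
GCD = 1 with t = 17, so 9*(17) ≡ 1 (mod 38)
Inverse = 17 mod 38 = 17
Check: 9 * 17 = 153 ≡ 1 (mod 38)

9^(-1) ≡ 17 (mod 38)


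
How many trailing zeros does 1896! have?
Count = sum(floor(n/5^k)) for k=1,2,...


floor(1896/5) = 379
floor(1896/25) = 75
floor(1896/125) = 15
floor(1896/625) = 3
Total = 472

472 trailing zeros


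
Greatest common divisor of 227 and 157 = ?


227 = 1 * 157 + 70
157 = 2 * 70 + 17
70 = 4 * 17 + 2
17 = 8 * 2 + 1
2 = 2 * 1 + 0
GCD = 1


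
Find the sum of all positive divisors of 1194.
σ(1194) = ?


Divisors of 1194: 1, 2, 3, 6, 199, 398, 597, 1194
Sum = 1 + 2 + 3 + 6 + 199 + 398 + 597 + 1194 = 2400

σ(1194) = 2400


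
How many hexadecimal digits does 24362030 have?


24362030 in base 16 = 173BC2E
Number of digits = 7

7 digits (base 16)


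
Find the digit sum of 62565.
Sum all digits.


6 + 2 + 5 + 6 + 5 = 24


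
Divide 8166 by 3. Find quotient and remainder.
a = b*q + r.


8166 = 3 * 2722 + 0
Check: 8166 + 0 = 8166

q = 2722, r = 0


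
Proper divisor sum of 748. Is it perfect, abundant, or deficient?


Proper divisors: 1, 2, 4, 11, 17, 22, 34, 44, 68, 187, 374
Sum = 1 + 2 + 4 + 11 + 17 + 22 + 34 + 44 + 68 + 187 + 374 = 764
764 > 748 → abundant

s(748) = 764 (abundant)


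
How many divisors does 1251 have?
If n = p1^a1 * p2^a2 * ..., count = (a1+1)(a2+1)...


1251 = 3^2 × 139^1
d(1251) = (2+1) × (1+1) = 6

6 divisors


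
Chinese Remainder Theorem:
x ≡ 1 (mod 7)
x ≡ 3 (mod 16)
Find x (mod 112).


M = 7*16 = 112
M1 = M/7 = 16, M2 = M/16 = 7
M1^(-1) mod 7 = 4, M2^(-1) mod 16 = 7
x = 1*16*4 + 3*7*7 = 211
211 mod 112 = 99
Check: 99 mod 7 = 1 ✓, 99 mod 16 = 3 ✓

x ≡ 99 (mod 112)


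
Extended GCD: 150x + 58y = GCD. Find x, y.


Tabular extended Euclidean (each row: r = 150*s + 58*t):
r=150, s=1, t=0
r=58, s=0, t=1
q=2: r=34, s=1, t=-2   [150*(1) + 58*(-2) = 34]
q=1: r=24, s=-1, t=3   [150*(-1) + 58*(3) = 24]
q=1: r=10, s=2, t=-5   [150*(2) + 58*(-5) = 10]
q=2: r=4, s=-5, t=13   [150*(-5) + 58*(13) = 4]
q=2: r=2, s=12, t=-31   [150*(12) + 58*(-31) = 2]
q=2: r=0, s=-29, t=75   [150*(-29) + 58*(75) = 0]
GCD = 2; from the row with r=2: x=12, y=-31
Check: 150*(12) + 58*(-31) = 1800 - 1798 = 2

GCD = 2, x = 12, y = -31


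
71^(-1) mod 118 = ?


Use the extended Euclidean algorithm on (118, 71); each row r = 118*s + 71*t:
r=118, s=1, t=0
r=71, s=0, t=1
q=1: r=47, s=1, t=-1   [118*(1) + 71*(-1) = 47]
q=1: r=24, s=-1, t=2   [118*(-1) + 71*(2) = 24]
q=1: r=23, s=2, t=-3   [118*(2) + 71*(-3) = 23]
q=1: r=1, s=-3, t=5   [118*(-3) + 71*(5) = 1]
q=23: r=0, s=71, t=-118   [118*(71) + 71*(-118) = 0]
GCD = 1 with t = 5, so 71*(5) ≡ 1 (mod 118)
Inverse = 5 mod 118 = 5
Check: 71 * 5 = 355 ≡ 1 (mod 118)

71^(-1) ≡ 5 (mod 118)


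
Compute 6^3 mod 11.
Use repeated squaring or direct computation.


6^1 mod 11 = 6
6^2 mod 11 = 3
6^3 mod 11 = 7


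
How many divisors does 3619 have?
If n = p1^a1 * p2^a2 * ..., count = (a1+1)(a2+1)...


3619 = 7^1 × 11^1 × 47^1
d(3619) = (1+1) × (1+1) × (1+1) = 8

8 divisors


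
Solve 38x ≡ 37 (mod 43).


GCD(38, 43) = 1, unique solution
a^(-1) mod 43 = 17
x = 17 * 37 mod 43 = 27

x ≡ 27 (mod 43)


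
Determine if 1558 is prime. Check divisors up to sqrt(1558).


1558 / 2 = 779 (exact division)
1558 is NOT prime.

No, 1558 is not prime


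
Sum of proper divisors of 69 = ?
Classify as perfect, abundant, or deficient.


Proper divisors: 1, 3, 23
Sum = 1 + 3 + 23 = 27
27 < 69 → deficient

s(69) = 27 (deficient)


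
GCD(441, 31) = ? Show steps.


441 = 14 * 31 + 7
31 = 4 * 7 + 3
7 = 2 * 3 + 1
3 = 3 * 1 + 0
GCD = 1


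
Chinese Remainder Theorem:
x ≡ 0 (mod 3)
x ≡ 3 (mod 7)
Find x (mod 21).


M = 3*7 = 21
M1 = M/3 = 7, M2 = M/7 = 3
M1^(-1) mod 3 = 1, M2^(-1) mod 7 = 5
x = 0*7*1 + 3*3*5 = 45
45 mod 21 = 3
Check: 3 mod 3 = 0 ✓, 3 mod 7 = 3 ✓

x ≡ 3 (mod 21)


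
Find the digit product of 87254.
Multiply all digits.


8 × 7 × 2 × 5 × 4 = 2240


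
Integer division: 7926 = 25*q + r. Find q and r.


7926 = 25 * 317 + 1
Check: 7925 + 1 = 7926

q = 317, r = 1


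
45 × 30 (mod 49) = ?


45 × 30 = 1350
1350 mod 49 = 27


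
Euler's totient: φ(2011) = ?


2011 = 2011
Prime factors: 2011
φ(2011) = 2011 × (1-1/2011)
= 2011 × 2010/2011 = 2010

φ(2011) = 2010


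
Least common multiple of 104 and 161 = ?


GCD(104, 161) = 1
LCM = 104*161/1 = 16744/1 = 16744

LCM = 16744


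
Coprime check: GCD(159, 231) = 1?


Euclidean algorithm:
231 = 1 * 159 + 72
159 = 2 * 72 + 15
72 = 4 * 15 + 12
15 = 1 * 12 + 3
12 = 4 * 3 + 0
GCD(159, 231) = 3

No, not coprime (GCD = 3)


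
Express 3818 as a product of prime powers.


3818 / 2 = 1909
1909 / 23 = 83
83 / 83 = 1
3818 = 2 × 23 × 83


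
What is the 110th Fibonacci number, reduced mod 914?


F(k) mod 914 for k=1..110:
1, 1, 2, 3, 5, 8, 13, 21, 34, 55, 89, 144, 233, 377, 610, 73, 683, 756, 525, 367, 892, 345, 323, 668, 77, 745, 822, 653, 561, 300, 861, 247, 194, 441, 635, 162, 797, 45, 842, 887, 815, 788, 689, 563, 338, 901, 325, 312, 637, 35, 672, 707, 465, 258, 723, 67, 790, 857, 733, 676, 495, 257, 752, 95, 847, 28, 875, 903, 864, 853, 803, 742, 631, 459, 176, 635, 811, 532, 429, 47, 476, 523, 85, 608, 693, 387, 166, 553, 719, 358, 163, 521, 684, 291, 61, 352, 413, 765, 264, 115, 379, 494, 873, 453, 412, 865, 363, 314, 677, 77
F(110) mod 914 = 77


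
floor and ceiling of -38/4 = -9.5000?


-38/4 = -9.5000
floor = -10
ceil = -9

floor = -10, ceil = -9


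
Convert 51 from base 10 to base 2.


51 (base 10) = 51 (decimal)
51 (decimal) = 110011 (base 2)


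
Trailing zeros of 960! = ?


floor(960/5) = 192
floor(960/25) = 38
floor(960/125) = 7
floor(960/625) = 1
Total = 238

238 trailing zeros


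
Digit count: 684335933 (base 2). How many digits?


684335933 in base 2 = 101000110010100010001100111101
Number of digits = 30

30 digits (base 2)


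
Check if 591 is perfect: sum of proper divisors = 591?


Proper divisors of 591: 1, 3, 197
Sum = 1 + 3 + 197 = 201

No, 591 is not perfect (201 ≠ 591)


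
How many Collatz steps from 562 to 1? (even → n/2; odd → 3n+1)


562 → 281 → 844 → 422 → 211 → 634 → 317 → 952 → 476 → 238 → 119 → 358 → 179 → 538 → 269 → 808 → 404 → 202 → 101 → 304 → 152 → 76 → 38 → 19 → 58 → 29 → 88 → 44 → 22 → 11 → 34 → 17 → 52 → 26 → 13 → 40 → 20 → 10 → 5 → 16 → 8 → 4 → 2 → 1
Total steps = 43

43 steps


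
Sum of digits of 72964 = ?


7 + 2 + 9 + 6 + 4 = 28


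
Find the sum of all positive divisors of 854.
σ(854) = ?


Divisors of 854: 1, 2, 7, 14, 61, 122, 427, 854
Sum = 1 + 2 + 7 + 14 + 61 + 122 + 427 + 854 = 1488

σ(854) = 1488


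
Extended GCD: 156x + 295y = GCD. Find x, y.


Tabular extended Euclidean (each row: r = 156*s + 295*t):
r=156, s=1, t=0
r=295, s=0, t=1
q=0: r=156, s=1, t=0   [156*(1) + 295*(0) = 156]
q=1: r=139, s=-1, t=1   [156*(-1) + 295*(1) = 139]
q=1: r=17, s=2, t=-1   [156*(2) + 295*(-1) = 17]
q=8: r=3, s=-17, t=9   [156*(-17) + 295*(9) = 3]
q=5: r=2, s=87, t=-46   [156*(87) + 295*(-46) = 2]
q=1: r=1, s=-104, t=55   [156*(-104) + 295*(55) = 1]
q=2: r=0, s=295, t=-156   [156*(295) + 295*(-156) = 0]
GCD = 1; from the row with r=1: x=-104, y=55
Check: 156*(-104) + 295*(55) = -16224 + 16225 = 1

GCD = 1, x = -104, y = 55


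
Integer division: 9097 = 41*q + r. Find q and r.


9097 = 41 * 221 + 36
Check: 9061 + 36 = 9097

q = 221, r = 36


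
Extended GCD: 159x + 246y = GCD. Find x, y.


Tabular extended Euclidean (each row: r = 159*s + 246*t):
r=159, s=1, t=0
r=246, s=0, t=1
q=0: r=159, s=1, t=0   [159*(1) + 246*(0) = 159]
q=1: r=87, s=-1, t=1   [159*(-1) + 246*(1) = 87]
q=1: r=72, s=2, t=-1   [159*(2) + 246*(-1) = 72]
q=1: r=15, s=-3, t=2   [159*(-3) + 246*(2) = 15]
q=4: r=12, s=14, t=-9   [159*(14) + 246*(-9) = 12]
q=1: r=3, s=-17, t=11   [159*(-17) + 246*(11) = 3]
q=4: r=0, s=82, t=-53   [159*(82) + 246*(-53) = 0]
GCD = 3; from the row with r=3: x=-17, y=11
Check: 159*(-17) + 246*(11) = -2703 + 2706 = 3

GCD = 3, x = -17, y = 11


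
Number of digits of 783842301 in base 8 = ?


783842301 in base 8 = 5656075775
Number of digits = 10

10 digits (base 8)


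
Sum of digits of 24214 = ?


2 + 4 + 2 + 1 + 4 = 13


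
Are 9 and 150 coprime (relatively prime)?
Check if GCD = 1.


Euclidean algorithm:
150 = 16 * 9 + 6
9 = 1 * 6 + 3
6 = 2 * 3 + 0
GCD(9, 150) = 3

No, not coprime (GCD = 3)


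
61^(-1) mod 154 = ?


Use the extended Euclidean algorithm on (154, 61); each row r = 154*s + 61*t:
r=154, s=1, t=0
r=61, s=0, t=1
q=2: r=32, s=1, t=-2   [154*(1) + 61*(-2) = 32]
q=1: r=29, s=-1, t=3   [154*(-1) + 61*(3) = 29]
q=1: r=3, s=2, t=-5   [154*(2) + 61*(-5) = 3]
q=9: r=2, s=-19, t=48   [154*(-19) + 61*(48) = 2]
q=1: r=1, s=21, t=-53   [154*(21) + 61*(-53) = 1]
q=2: r=0, s=-61, t=154   [154*(-61) + 61*(154) = 0]
GCD = 1 with t = -53, so 61*(-53) ≡ 1 (mod 154)
Inverse = -53 mod 154 = 101
Check: 61 * 101 = 6161 ≡ 1 (mod 154)

61^(-1) ≡ 101 (mod 154)


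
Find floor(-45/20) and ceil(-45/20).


-45/20 = -2.2500
floor = -3
ceil = -2

floor = -3, ceil = -2


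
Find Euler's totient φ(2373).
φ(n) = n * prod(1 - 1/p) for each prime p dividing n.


2373 = 3 × 7 × 113
Prime factors: 3, 7, 113
φ(2373) = 2373 × (1-1/3) × (1-1/7) × (1-1/113)
= 2373 × 2/3 × 6/7 × 112/113 = 1344

φ(2373) = 1344


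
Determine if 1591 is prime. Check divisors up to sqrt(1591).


1591 / 37 = 43 (exact division)
1591 is NOT prime.

No, 1591 is not prime


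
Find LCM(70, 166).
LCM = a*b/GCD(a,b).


GCD(70, 166) = 2
LCM = 70*166/2 = 11620/2 = 5810

LCM = 5810


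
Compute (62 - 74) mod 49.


62 - 74 = -12
-12 mod 49 = 37


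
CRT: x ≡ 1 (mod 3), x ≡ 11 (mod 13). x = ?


M = 3*13 = 39
M1 = M/3 = 13, M2 = M/13 = 3
M1^(-1) mod 3 = 1, M2^(-1) mod 13 = 9
x = 1*13*1 + 11*3*9 = 310
310 mod 39 = 37
Check: 37 mod 3 = 1 ✓, 37 mod 13 = 11 ✓

x ≡ 37 (mod 39)


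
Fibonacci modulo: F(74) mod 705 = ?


F(k) mod 705 for k=1..74:
1, 1, 2, 3, 5, 8, 13, 21, 34, 55, 89, 144, 233, 377, 610, 282, 187, 469, 656, 420, 371, 86, 457, 543, 295, 133, 428, 561, 284, 140, 424, 564, 283, 142, 425, 567, 287, 149, 436, 585, 316, 196, 512, 3, 515, 518, 328, 141, 469, 610, 374, 279, 653, 227, 175, 402, 577, 274, 146, 420, 566, 281, 142, 423, 565, 283, 143, 426, 569, 290, 154, 444, 598, 337
F(74) mod 705 = 337


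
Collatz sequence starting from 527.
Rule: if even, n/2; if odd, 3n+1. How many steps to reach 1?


527 → 1582 → 791 → 2374 → 1187 → 3562 → 1781 → 5344 → 2672 → 1336 → 668 → 334 → 167 → 502 → 251 → 754 → 377 → 1132 → 566 → 283 → 850 → 425 → 1276 → 638 → 319 → 958 → 479 → 1438 → 719 → 2158 → 1079 → 3238 → 1619 → 4858 → 2429 → 7288 → 3644 → 1822 → 911 → 2734 → 1367 → 4102 → 2051 → 6154 → 3077 → 9232 → 4616 → 2308 → 1154 → 577 → 1732 → 866 → 433 → 1300 → 650 → 325 → 976 → 488 → 244 → 122 → 61 → 184 → 92 → 46 → 23 → 70 → 35 → 106 → 53 → 160 → 80 → 40 → 20 → 10 → 5 → 16 → 8 → 4 → 2 → 1
Total steps = 79

79 steps


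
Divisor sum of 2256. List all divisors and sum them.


Divisors of 2256: 1, 2, 3, 4, 6, 8, 12, 16, 24, 47, 48, 94, 141, 188, 282, 376, 564, 752, 1128, 2256
Sum = 1 + 2 + 3 + 4 + 6 + 8 + 12 + 16 + 24 + 47 + 48 + 94 + 141 + 188 + 282 + 376 + 564 + 752 + 1128 + 2256 = 5952

σ(2256) = 5952


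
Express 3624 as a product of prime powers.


3624 / 2 = 1812
1812 / 2 = 906
906 / 2 = 453
453 / 3 = 151
151 / 151 = 1
3624 = 2^3 × 3 × 151


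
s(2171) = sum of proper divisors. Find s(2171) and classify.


Proper divisors: 1, 13, 167
Sum = 1 + 13 + 167 = 181
181 < 2171 → deficient

s(2171) = 181 (deficient)


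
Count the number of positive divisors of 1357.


1357 = 23^1 × 59^1
d(1357) = (1+1) × (1+1) = 4

4 divisors


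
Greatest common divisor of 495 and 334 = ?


495 = 1 * 334 + 161
334 = 2 * 161 + 12
161 = 13 * 12 + 5
12 = 2 * 5 + 2
5 = 2 * 2 + 1
2 = 2 * 1 + 0
GCD = 1


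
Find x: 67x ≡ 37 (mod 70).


GCD(67, 70) = 1, unique solution
a^(-1) mod 70 = 23
x = 23 * 37 mod 70 = 11

x ≡ 11 (mod 70)


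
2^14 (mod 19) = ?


2^1 mod 19 = 2
2^2 mod 19 = 4
2^3 mod 19 = 8
2^4 mod 19 = 16
2^5 mod 19 = 13
2^6 mod 19 = 7
2^7 mod 19 = 14
2^8 mod 19 = 9
2^9 mod 19 = 18
2^10 mod 19 = 17
2^11 mod 19 = 15
2^12 mod 19 = 11
2^13 mod 19 = 3
2^14 mod 19 = 6


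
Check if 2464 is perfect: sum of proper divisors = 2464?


Proper divisors of 2464: 1, 2, 4, 7, 8, 11, 14, 16, 22, 28, 32, 44, 56, 77, 88, 112, 154, 176, 224, 308, 352, 616, 1232
Sum = 1 + 2 + 4 + 7 + 8 + 11 + 14 + 16 + 22 + 28 + 32 + 44 + 56 + 77 + 88 + 112 + 154 + 176 + 224 + 308 + 352 + 616 + 1232 = 3584

No, 2464 is not perfect (3584 ≠ 2464)


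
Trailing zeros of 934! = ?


floor(934/5) = 186
floor(934/25) = 37
floor(934/125) = 7
floor(934/625) = 1
Total = 231

231 trailing zeros


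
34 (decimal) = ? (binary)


34 (base 10) = 34 (decimal)
34 (decimal) = 100010 (base 2)


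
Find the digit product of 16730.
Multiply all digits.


1 × 6 × 7 × 3 × 0 = 0


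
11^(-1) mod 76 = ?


Use the extended Euclidean algorithm on (76, 11); each row r = 76*s + 11*t:
r=76, s=1, t=0
r=11, s=0, t=1
q=6: r=10, s=1, t=-6   [76*(1) + 11*(-6) = 10]
q=1: r=1, s=-1, t=7   [76*(-1) + 11*(7) = 1]
q=10: r=0, s=11, t=-76   [76*(11) + 11*(-76) = 0]
GCD = 1 with t = 7, so 11*(7) ≡ 1 (mod 76)
Inverse = 7 mod 76 = 7
Check: 11 * 7 = 77 ≡ 1 (mod 76)

11^(-1) ≡ 7 (mod 76)


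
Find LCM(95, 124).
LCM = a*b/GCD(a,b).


GCD(95, 124) = 1
LCM = 95*124/1 = 11780/1 = 11780

LCM = 11780


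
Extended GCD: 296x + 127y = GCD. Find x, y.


Tabular extended Euclidean (each row: r = 296*s + 127*t):
r=296, s=1, t=0
r=127, s=0, t=1
q=2: r=42, s=1, t=-2   [296*(1) + 127*(-2) = 42]
q=3: r=1, s=-3, t=7   [296*(-3) + 127*(7) = 1]
q=42: r=0, s=127, t=-296   [296*(127) + 127*(-296) = 0]
GCD = 1; from the row with r=1: x=-3, y=7
Check: 296*(-3) + 127*(7) = -888 + 889 = 1

GCD = 1, x = -3, y = 7


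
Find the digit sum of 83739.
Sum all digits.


8 + 3 + 7 + 3 + 9 = 30


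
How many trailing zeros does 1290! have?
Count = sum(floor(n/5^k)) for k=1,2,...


floor(1290/5) = 258
floor(1290/25) = 51
floor(1290/125) = 10
floor(1290/625) = 2
Total = 321

321 trailing zeros


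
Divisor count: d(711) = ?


711 = 3^2 × 79^1
d(711) = (2+1) × (1+1) = 6

6 divisors


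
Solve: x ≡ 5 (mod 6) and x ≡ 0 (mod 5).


M = 6*5 = 30
M1 = M/6 = 5, M2 = M/5 = 6
M1^(-1) mod 6 = 5, M2^(-1) mod 5 = 1
x = 5*5*5 + 0*6*1 = 125
125 mod 30 = 5
Check: 5 mod 6 = 5 ✓, 5 mod 5 = 0 ✓

x ≡ 5 (mod 30)


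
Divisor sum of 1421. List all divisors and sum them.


Divisors of 1421: 1, 7, 29, 49, 203, 1421
Sum = 1 + 7 + 29 + 49 + 203 + 1421 = 1710

σ(1421) = 1710


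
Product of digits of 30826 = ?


3 × 0 × 8 × 2 × 6 = 0


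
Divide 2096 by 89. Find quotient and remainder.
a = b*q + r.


2096 = 89 * 23 + 49
Check: 2047 + 49 = 2096

q = 23, r = 49


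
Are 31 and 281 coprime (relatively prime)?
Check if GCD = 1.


Euclidean algorithm:
281 = 9 * 31 + 2
31 = 15 * 2 + 1
2 = 2 * 1 + 0
GCD(31, 281) = 1

Yes, coprime (GCD = 1)


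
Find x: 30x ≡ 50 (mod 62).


GCD(30, 62) = 2 divides 50
Divide: 15x ≡ 25 (mod 31)
x ≡ 12 (mod 31)


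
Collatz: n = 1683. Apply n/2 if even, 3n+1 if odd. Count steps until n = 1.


1683 → 5050 → 2525 → 7576 → 3788 → 1894 → 947 → 2842 → 1421 → 4264 → 2132 → 1066 → 533 → 1600 → 800 → 400 → 200 → 100 → 50 → 25 → 76 → 38 → 19 → 58 → 29 → 88 → 44 → 22 → 11 → 34 → 17 → 52 → 26 → 13 → 40 → 20 → 10 → 5 → 16 → 8 → 4 → 2 → 1
Total steps = 42

42 steps


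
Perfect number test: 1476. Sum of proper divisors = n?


Proper divisors of 1476: 1, 2, 3, 4, 6, 9, 12, 18, 36, 41, 82, 123, 164, 246, 369, 492, 738
Sum = 1 + 2 + 3 + 4 + 6 + 9 + 12 + 18 + 36 + 41 + 82 + 123 + 164 + 246 + 369 + 492 + 738 = 2346

No, 1476 is not perfect (2346 ≠ 1476)


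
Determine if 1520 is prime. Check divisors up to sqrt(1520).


1520 / 2 = 760 (exact division)
1520 is NOT prime.

No, 1520 is not prime


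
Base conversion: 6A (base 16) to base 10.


6A (base 16) = 106 (decimal)
106 (decimal) = 106 (base 10)


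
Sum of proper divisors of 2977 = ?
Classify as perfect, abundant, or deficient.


Proper divisors: 1, 13, 229
Sum = 1 + 13 + 229 = 243
243 < 2977 → deficient

s(2977) = 243 (deficient)


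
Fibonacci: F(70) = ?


Sequence: 1, 1, 2, 3, 5, 8, 13, 21, 34, 55, 89, 144, 233, 377, 610, 987, 1597, 2584, 4181, 6765, 10946, 17711, 28657, 46368, 75025, 121393, 196418, 317811, 514229, 832040, 1346269, 2178309, 3524578, 5702887, 9227465, 14930352, 24157817, 39088169, 63245986, 102334155, 165580141, 267914296, 433494437, 701408733, 1134903170, 1836311903, 2971215073, 4807526976, 7778742049, 12586269025, 20365011074, 32951280099, 53316291173, 86267571272, 139583862445, 225851433717, 365435296162, 591286729879, 956722026041, 1548008755920, 2504730781961, 4052739537881, 6557470319842, 10610209857723, 17167680177565, 27777890035288, 44945570212853, 72723460248141, 117669030460994, 190392490709135
F(70) = 190392490709135


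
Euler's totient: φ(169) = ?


169 = 13^2
Prime factors: 13
φ(169) = 169 × (1-1/13)
= 169 × 12/13 = 156

φ(169) = 156


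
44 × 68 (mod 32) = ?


44 × 68 = 2992
2992 mod 32 = 16


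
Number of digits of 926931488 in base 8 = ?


926931488 in base 8 = 6717755040
Number of digits = 10

10 digits (base 8)


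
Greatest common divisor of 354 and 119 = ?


354 = 2 * 119 + 116
119 = 1 * 116 + 3
116 = 38 * 3 + 2
3 = 1 * 2 + 1
2 = 2 * 1 + 0
GCD = 1


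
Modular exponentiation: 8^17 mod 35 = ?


8^1 mod 35 = 8
8^2 mod 35 = 29
8^3 mod 35 = 22
8^4 mod 35 = 1
8^5 mod 35 = 8
8^6 mod 35 = 29
8^7 mod 35 = 22
8^8 mod 35 = 1
8^9 mod 35 = 8
8^10 mod 35 = 29
8^11 mod 35 = 22
8^12 mod 35 = 1
8^13 mod 35 = 8
8^14 mod 35 = 29
8^15 mod 35 = 22
8^16 mod 35 = 1
8^17 mod 35 = 8


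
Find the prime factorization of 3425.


3425 / 5 = 685
685 / 5 = 137
137 / 137 = 1
3425 = 5^2 × 137


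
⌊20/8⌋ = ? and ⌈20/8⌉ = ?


20/8 = 2.5000
floor = 2
ceil = 3

floor = 2, ceil = 3


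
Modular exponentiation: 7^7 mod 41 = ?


7^1 mod 41 = 7
7^2 mod 41 = 8
7^3 mod 41 = 15
7^4 mod 41 = 23
7^5 mod 41 = 38
7^6 mod 41 = 20
7^7 mod 41 = 17


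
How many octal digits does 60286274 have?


60286274 in base 8 = 345762502
Number of digits = 9

9 digits (base 8)


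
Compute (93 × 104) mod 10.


93 × 104 = 9672
9672 mod 10 = 2


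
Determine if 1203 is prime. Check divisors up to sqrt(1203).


1203 / 3 = 401 (exact division)
1203 is NOT prime.

No, 1203 is not prime


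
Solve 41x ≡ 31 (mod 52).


GCD(41, 52) = 1, unique solution
a^(-1) mod 52 = 33
x = 33 * 31 mod 52 = 35

x ≡ 35 (mod 52)


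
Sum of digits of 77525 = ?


7 + 7 + 5 + 2 + 5 = 26


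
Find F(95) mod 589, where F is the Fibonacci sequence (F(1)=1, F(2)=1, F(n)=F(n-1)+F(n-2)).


F(k) mod 589 for k=1..95:
1, 1, 2, 3, 5, 8, 13, 21, 34, 55, 89, 144, 233, 377, 21, 398, 419, 228, 58, 286, 344, 41, 385, 426, 222, 59, 281, 340, 32, 372, 404, 187, 2, 189, 191, 380, 571, 362, 344, 117, 461, 578, 450, 439, 300, 150, 450, 11, 461, 472, 344, 227, 571, 209, 191, 400, 2, 402, 404, 217, 32, 249, 281, 530, 222, 163, 385, 548, 344, 303, 58, 361, 419, 191, 21, 212, 233, 445, 89, 534, 34, 568, 13, 581, 5, 586, 2, 588, 1, 0, 1, 1, 2, 3, 5
F(95) mod 589 = 5


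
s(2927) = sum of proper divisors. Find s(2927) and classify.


Proper divisors: 1
Sum = 1 = 1
1 < 2927 → deficient

s(2927) = 1 (deficient)


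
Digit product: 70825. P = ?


7 × 0 × 8 × 2 × 5 = 0


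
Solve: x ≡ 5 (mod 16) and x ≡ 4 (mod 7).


M = 16*7 = 112
M1 = M/16 = 7, M2 = M/7 = 16
M1^(-1) mod 16 = 7, M2^(-1) mod 7 = 4
x = 5*7*7 + 4*16*4 = 501
501 mod 112 = 53
Check: 53 mod 16 = 5 ✓, 53 mod 7 = 4 ✓

x ≡ 53 (mod 112)


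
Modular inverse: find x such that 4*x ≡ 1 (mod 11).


Use the extended Euclidean algorithm on (11, 4); each row r = 11*s + 4*t:
r=11, s=1, t=0
r=4, s=0, t=1
q=2: r=3, s=1, t=-2   [11*(1) + 4*(-2) = 3]
q=1: r=1, s=-1, t=3   [11*(-1) + 4*(3) = 1]
q=3: r=0, s=4, t=-11   [11*(4) + 4*(-11) = 0]
GCD = 1 with t = 3, so 4*(3) ≡ 1 (mod 11)
Inverse = 3 mod 11 = 3
Check: 4 * 3 = 12 ≡ 1 (mod 11)

4^(-1) ≡ 3 (mod 11)


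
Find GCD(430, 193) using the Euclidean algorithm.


430 = 2 * 193 + 44
193 = 4 * 44 + 17
44 = 2 * 17 + 10
17 = 1 * 10 + 7
10 = 1 * 7 + 3
7 = 2 * 3 + 1
3 = 3 * 1 + 0
GCD = 1
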